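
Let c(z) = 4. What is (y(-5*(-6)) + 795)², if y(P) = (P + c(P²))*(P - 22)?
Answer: 1138489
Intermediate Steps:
y(P) = (-22 + P)*(4 + P) (y(P) = (P + 4)*(P - 22) = (4 + P)*(-22 + P) = (-22 + P)*(4 + P))
(y(-5*(-6)) + 795)² = ((-88 + (-5*(-6))² - (-90)*(-6)) + 795)² = ((-88 + 30² - 18*30) + 795)² = ((-88 + 900 - 540) + 795)² = (272 + 795)² = 1067² = 1138489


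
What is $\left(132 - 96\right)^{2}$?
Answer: $1296$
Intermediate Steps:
$\left(132 - 96\right)^{2} = 36^{2} = 1296$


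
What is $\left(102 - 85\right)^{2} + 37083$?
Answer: $37372$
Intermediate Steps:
$\left(102 - 85\right)^{2} + 37083 = 17^{2} + 37083 = 289 + 37083 = 37372$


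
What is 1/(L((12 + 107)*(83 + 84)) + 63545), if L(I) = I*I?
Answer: 1/394999674 ≈ 2.5316e-9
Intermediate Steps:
L(I) = I²
1/(L((12 + 107)*(83 + 84)) + 63545) = 1/(((12 + 107)*(83 + 84))² + 63545) = 1/((119*167)² + 63545) = 1/(19873² + 63545) = 1/(394936129 + 63545) = 1/394999674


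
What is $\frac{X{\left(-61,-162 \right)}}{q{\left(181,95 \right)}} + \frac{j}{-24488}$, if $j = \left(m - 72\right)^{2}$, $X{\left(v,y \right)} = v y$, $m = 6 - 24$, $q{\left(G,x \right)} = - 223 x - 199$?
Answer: $- \frac{320371}{404052} \approx -0.7929$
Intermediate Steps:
$q{\left(G,x \right)} = -199 - 223 x$
$m = -18$ ($m = 6 - 24 = -18$)
$j = 8100$ ($j = \left(-18 - 72\right)^{2} = \left(-90\right)^{2} = 8100$)
$\frac{X{\left(-61,-162 \right)}}{q{\left(181,95 \right)}} + \frac{j}{-24488} = \frac{\left(-61\right) \left(-162\right)}{-199 - 21185} + \frac{8100}{-24488} = \frac{9882}{-199 - 21185} + 8100 \left(- \frac{1}{24488}\right) = \frac{9882}{-21384} - \frac{2025}{6122} = 9882 \left(- \frac{1}{21384}\right) - \frac{2025}{6122} = - \frac{61}{132} - \frac{2025}{6122} = - \frac{320371}{404052}$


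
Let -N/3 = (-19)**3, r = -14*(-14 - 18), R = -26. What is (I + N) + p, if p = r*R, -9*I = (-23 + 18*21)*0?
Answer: 8929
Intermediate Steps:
r = 448 (r = -14*(-32) = 448)
N = 20577 (N = -3*(-19)**3 = -3*(-6859) = 20577)
I = 0 (I = -(-23 + 18*21)*0/9 = -(-23 + 378)*0/9 = -355*0/9 = -1/9*0 = 0)
p = -11648 (p = 448*(-26) = -11648)
(I + N) + p = (0 + 20577) - 11648 = 20577 - 11648 = 8929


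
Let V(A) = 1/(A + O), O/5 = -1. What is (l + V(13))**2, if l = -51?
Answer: 165649/64 ≈ 2588.3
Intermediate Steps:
O = -5 (O = 5*(-1) = -5)
V(A) = 1/(-5 + A) (V(A) = 1/(A - 5) = 1/(-5 + A))
(l + V(13))**2 = (-51 + 1/(-5 + 13))**2 = (-51 + 1/8)**2 = (-407/8)**2 = 165649/64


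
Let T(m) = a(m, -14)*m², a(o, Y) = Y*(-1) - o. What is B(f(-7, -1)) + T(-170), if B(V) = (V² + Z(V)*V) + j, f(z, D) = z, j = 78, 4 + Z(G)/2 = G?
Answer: 5317881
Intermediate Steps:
Z(G) = -8 + 2*G
B(V) = 78 + V² + V*(-8 + 2*V) (B(V) = (V² + (-8 + 2*V)*V) + 78 = (V² + V*(-8 + 2*V)) + 78 = 78 + V² + V*(-8 + 2*V))
a(o, Y) = -Y - o
T(m) = m²*(14 - m) (T(m) = (-1*(-14) - m)*m² = (14 - m)*m² = m²*(14 - m))
B(f(-7, -1)) + T(-170) = (78 - 8*(-7) + 3*(-7)²) + (-170)²*(14 - 1*(-170)) = (78 + 56 + 3*49) + 28900*(14 + 170) = (78 + 56 + 147) + 28900*184 = 281 + 5317600 = 5317881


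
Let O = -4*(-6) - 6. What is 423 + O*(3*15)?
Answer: 1233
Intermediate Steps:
O = 18 (O = 24 - 6 = 18)
423 + O*(3*15) = 423 + 18*(3*15) = 423 + 18*45 = 423 + 810 = 1233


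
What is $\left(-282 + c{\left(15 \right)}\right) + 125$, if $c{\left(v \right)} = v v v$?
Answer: $3218$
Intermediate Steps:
$c{\left(v \right)} = v^{3}$ ($c{\left(v \right)} = v^{2} v = v^{3}$)
$\left(-282 + c{\left(15 \right)}\right) + 125 = \left(-282 + 15^{3}\right) + 125 = \left(-282 + 3375\right) + 125 = 3093 + 125 = 3218$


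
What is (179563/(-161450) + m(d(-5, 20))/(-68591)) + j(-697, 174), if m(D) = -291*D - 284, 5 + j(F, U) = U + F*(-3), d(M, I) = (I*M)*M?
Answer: 25038498728067/11074016950 ≈ 2261.0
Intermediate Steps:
d(M, I) = I*M²
j(F, U) = -5 + U - 3*F (j(F, U) = -5 + (U + F*(-3)) = -5 + (U - 3*F) = -5 + U - 3*F)
m(D) = -284 - 291*D
(179563/(-161450) + m(d(-5, 20))/(-68591)) + j(-697, 174) = (179563/(-161450) + (-284 - 5820*(-5)²)/(-68591)) + (-5 + 174 - 3*(-697)) = (179563*(-1/161450) + (-284 - 5820*25)*(-1/68591)) + (-5 + 174 + 2091) = (-179563/161450 + (-284 - 291*500)*(-1/68591)) + 2260 = (-179563/161450 + (-284 - 145500)*(-1/68591)) + 2260 = (-179563/161450 - 145784*(-1/68591)) + 2260 = (-179563/161450 + 145784/68591) + 2260 = 11220421067/11074016950 + 2260 = 25038498728067/11074016950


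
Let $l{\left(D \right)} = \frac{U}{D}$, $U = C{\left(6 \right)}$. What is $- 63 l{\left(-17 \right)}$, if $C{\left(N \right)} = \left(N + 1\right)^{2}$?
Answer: $\frac{3087}{17} \approx 181.59$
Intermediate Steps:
$C{\left(N \right)} = \left(1 + N\right)^{2}$
$U = 49$ ($U = \left(1 + 6\right)^{2} = 7^{2} = 49$)
$l{\left(D \right)} = \frac{49}{D}$
$- 63 l{\left(-17 \right)} = - 63 \frac{49}{-17} = - 63 \cdot 49 \left(- \frac{1}{17}\right) = \left(-63\right) \left(- \frac{49}{17}\right) = \frac{3087}{17}$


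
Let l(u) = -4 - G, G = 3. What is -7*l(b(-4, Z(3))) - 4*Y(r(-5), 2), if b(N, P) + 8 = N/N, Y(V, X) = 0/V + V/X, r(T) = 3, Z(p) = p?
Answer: 43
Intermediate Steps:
Y(V, X) = V/X (Y(V, X) = 0 + V/X = V/X)
b(N, P) = -7 (b(N, P) = -8 + N/N = -8 + 1 = -7)
l(u) = -7 (l(u) = -4 - 1*3 = -4 - 3 = -7)
-7*l(b(-4, Z(3))) - 4*Y(r(-5), 2) = -7*(-7) - 12/2 = 49 - 12/2 = 49 - 4*3/2 = 49 - 6 = 43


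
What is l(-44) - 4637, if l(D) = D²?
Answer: -2701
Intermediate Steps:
l(-44) - 4637 = (-44)² - 4637 = 1936 - 4637 = -2701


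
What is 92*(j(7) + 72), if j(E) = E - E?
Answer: 6624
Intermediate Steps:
j(E) = 0
92*(j(7) + 72) = 92*(0 + 72) = 92*72 = 6624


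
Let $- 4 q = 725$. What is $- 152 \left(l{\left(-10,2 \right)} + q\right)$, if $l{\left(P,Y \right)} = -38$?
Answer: $33326$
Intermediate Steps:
$q = - \frac{725}{4}$ ($q = \left(- \frac{1}{4}\right) 725 = - \frac{725}{4} \approx -181.25$)
$- 152 \left(l{\left(-10,2 \right)} + q\right) = - 152 \left(-38 - \frac{725}{4}\right) = \left(-152\right) \left(- \frac{877}{4}\right) = 33326$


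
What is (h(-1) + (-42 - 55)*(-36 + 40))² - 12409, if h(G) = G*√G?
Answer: 138134 + 776*I ≈ 1.3813e+5 + 776.0*I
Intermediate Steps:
h(G) = G^(3/2)
(h(-1) + (-42 - 55)*(-36 + 40))² - 12409 = ((-1)^(3/2) + (-42 - 55)*(-36 + 40))² - 12409 = (-I - 97*4)² - 12409 = (-I - 388)² - 12409 = (-388 - I)² - 12409 = -12409 + (-388 - I)²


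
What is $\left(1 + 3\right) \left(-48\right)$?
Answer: $-192$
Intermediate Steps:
$\left(1 + 3\right) \left(-48\right) = 4 \left(-48\right) = -192$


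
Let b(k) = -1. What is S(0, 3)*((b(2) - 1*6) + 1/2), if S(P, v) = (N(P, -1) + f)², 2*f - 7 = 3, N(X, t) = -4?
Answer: -13/2 ≈ -6.5000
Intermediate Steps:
f = 5 (f = 7/2 + (½)*3 = 7/2 + 3/2 = 5)
S(P, v) = 1 (S(P, v) = (-4 + 5)² = 1² = 1)
S(0, 3)*((b(2) - 1*6) + 1/2) = 1*((-1 - 1*6) + 1/2) = 1*((-1 - 6) + ½) = 1*(-7 + ½) = 1*(-13/2) = -13/2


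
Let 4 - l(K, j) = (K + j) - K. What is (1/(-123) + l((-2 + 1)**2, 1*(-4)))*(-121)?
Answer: -118943/123 ≈ -967.02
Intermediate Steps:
l(K, j) = 4 - j (l(K, j) = 4 - ((K + j) - K) = 4 - j)
(1/(-123) + l((-2 + 1)**2, 1*(-4)))*(-121) = (1/(-123) + (4 - (-4)))*(-121) = (-1/123 + (4 - 1*(-4)))*(-121) = (-1/123 + (4 + 4))*(-121) = (-1/123 + 8)*(-121) = (983/123)*(-121) = -118943/123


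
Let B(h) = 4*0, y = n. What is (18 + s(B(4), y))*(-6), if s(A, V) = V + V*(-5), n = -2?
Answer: -156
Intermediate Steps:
y = -2
B(h) = 0
s(A, V) = -4*V (s(A, V) = V - 5*V = -4*V)
(18 + s(B(4), y))*(-6) = (18 - 4*(-2))*(-6) = (18 + 8)*(-6) = 26*(-6) = -156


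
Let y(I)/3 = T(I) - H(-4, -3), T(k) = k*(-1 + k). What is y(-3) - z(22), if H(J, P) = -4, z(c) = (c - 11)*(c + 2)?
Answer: -216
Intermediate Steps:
z(c) = (-11 + c)*(2 + c)
y(I) = 12 + 3*I*(-1 + I) (y(I) = 3*(I*(-1 + I) - 1*(-4)) = 3*(I*(-1 + I) + 4) = 3*(4 + I*(-1 + I)) = 12 + 3*I*(-1 + I))
y(-3) - z(22) = (12 + 3*(-3)*(-1 - 3)) - (-22 + 22**2 - 9*22) = (12 + 3*(-3)*(-4)) - (-22 + 484 - 198) = (12 + 36) - 1*264 = 48 - 264 = -216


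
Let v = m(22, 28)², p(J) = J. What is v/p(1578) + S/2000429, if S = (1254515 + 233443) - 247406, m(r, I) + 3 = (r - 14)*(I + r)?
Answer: 317243205317/3156676962 ≈ 100.50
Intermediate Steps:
m(r, I) = -3 + (-14 + r)*(I + r) (m(r, I) = -3 + (r - 14)*(I + r) = -3 + (-14 + r)*(I + r))
v = 157609 (v = (-3 + 22² - 14*28 - 14*22 + 28*22)² = (-3 + 484 - 392 - 308 + 616)² = 397² = 157609)
S = 1240552 (S = 1487958 - 247406 = 1240552)
v/p(1578) + S/2000429 = 157609/1578 + 1240552/2000429 = 317243205317/3156676962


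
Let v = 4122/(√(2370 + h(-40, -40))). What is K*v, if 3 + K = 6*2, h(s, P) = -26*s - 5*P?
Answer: 18549*√10/95 ≈ 617.44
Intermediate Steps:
K = 9 (K = -3 + 6*2 = -3 + 12 = 9)
v = 2061*√10/95 (v = 4122/(√(2370 + (-26*(-40) - 5*(-40)))) = 4122/(√(2370 + (1040 + 200))) = 4122/(√(2370 + 1240)) = 4122/(√3610) = 4122/((19*√10)) = 4122*(√10/190) = 2061*√10/95 ≈ 68.605)
K*v = 9*(2061*√10/95) = 18549*√10/95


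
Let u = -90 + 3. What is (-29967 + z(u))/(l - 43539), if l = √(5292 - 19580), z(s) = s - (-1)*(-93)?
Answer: 1312570233/1895658809 + 120588*I*√893/1895658809 ≈ 0.69241 + 0.0019009*I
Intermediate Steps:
u = -87
z(s) = -93 + s (z(s) = s - 1*93 = s - 93 = -93 + s)
l = 4*I*√893 (l = √(-14288) = 4*I*√893 ≈ 119.53*I)
(-29967 + z(u))/(l - 43539) = (-29967 + (-93 - 87))/(4*I*√893 - 43539) = (-29967 - 180)/(-43539 + 4*I*√893) = -30147/(-43539 + 4*I*√893)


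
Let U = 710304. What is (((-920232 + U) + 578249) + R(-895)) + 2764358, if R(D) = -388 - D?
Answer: 3133186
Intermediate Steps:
(((-920232 + U) + 578249) + R(-895)) + 2764358 = (((-920232 + 710304) + 578249) + (-388 - 1*(-895))) + 2764358 = ((-209928 + 578249) + (-388 + 895)) + 2764358 = (368321 + 507) + 2764358 = 368828 + 2764358 = 3133186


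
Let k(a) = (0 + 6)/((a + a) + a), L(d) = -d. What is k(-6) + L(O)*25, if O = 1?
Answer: -76/3 ≈ -25.333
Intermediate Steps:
k(a) = 2/a (k(a) = 6/(2*a + a) = 6/((3*a)) = 6*(1/(3*a)) = 2/a)
k(-6) + L(O)*25 = 2/(-6) - 1*1*25 = 2*(-1/6) - 1*25 = -1/3 - 25 = -76/3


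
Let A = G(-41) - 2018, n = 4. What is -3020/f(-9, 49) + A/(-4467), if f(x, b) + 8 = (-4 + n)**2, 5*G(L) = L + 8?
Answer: 16883171/44670 ≈ 377.95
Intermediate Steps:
G(L) = 8/5 + L/5 (G(L) = (L + 8)/5 = (8 + L)/5 = 8/5 + L/5)
f(x, b) = -8 (f(x, b) = -8 + (-4 + 4)**2 = -8 + 0**2 = -8 + 0 = -8)
A = -10123/5 (A = (8/5 + (1/5)*(-41)) - 2018 = (8/5 - 41/5) - 2018 = -33/5 - 2018 = -10123/5 ≈ -2024.6)
-3020/f(-9, 49) + A/(-4467) = -3020/(-8) - 10123/5/(-4467) = -3020*(-1/8) - 10123/5*(-1/4467) = 755/2 + 10123/22335 = 16883171/44670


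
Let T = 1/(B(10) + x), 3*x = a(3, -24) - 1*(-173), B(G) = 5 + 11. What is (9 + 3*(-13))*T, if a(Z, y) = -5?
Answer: -5/12 ≈ -0.41667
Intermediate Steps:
B(G) = 16
x = 56 (x = (-5 - 1*(-173))/3 = (-5 + 173)/3 = (⅓)*168 = 56)
T = 1/72 (T = 1/(16 + 56) = 1/72 ≈ 0.013889)
(9 + 3*(-13))*T = (9 + 3*(-13))*(1/72) = (9 - 39)*(1/72) = -30*1/72 = -5/12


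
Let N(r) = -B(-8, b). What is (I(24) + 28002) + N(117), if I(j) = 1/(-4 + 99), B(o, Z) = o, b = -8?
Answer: 2660951/95 ≈ 28010.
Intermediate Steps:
I(j) = 1/95
N(r) = 8 (N(r) = -1*(-8) = 8)
(I(24) + 28002) + N(117) = (1/95 + 28002) + 8 = 2660191/95 + 8 = 2660951/95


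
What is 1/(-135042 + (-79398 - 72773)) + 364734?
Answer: 104756346341/287213 ≈ 3.6473e+5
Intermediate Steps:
1/(-135042 + (-79398 - 72773)) + 364734 = 1/(-135042 - 152171) + 364734 = 1/(-287213) + 364734 = -1/287213 + 364734 = 104756346341/287213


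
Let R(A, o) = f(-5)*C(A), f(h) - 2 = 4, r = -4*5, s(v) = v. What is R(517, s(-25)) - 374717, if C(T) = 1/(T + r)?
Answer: -186234343/497 ≈ -3.7472e+5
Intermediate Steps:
r = -20
f(h) = 6 (f(h) = 2 + 4 = 6)
C(T) = 1/(-20 + T) (C(T) = 1/(T - 20) = 1/(-20 + T))
R(A, o) = 6/(-20 + A)
R(517, s(-25)) - 374717 = 6/(-20 + 517) - 374717 = 6/497 - 374717 = -186234343/497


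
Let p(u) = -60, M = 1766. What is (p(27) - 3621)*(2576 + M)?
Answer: -15982902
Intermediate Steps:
(p(27) - 3621)*(2576 + M) = (-60 - 3621)*(2576 + 1766) = -3681*4342 = -15982902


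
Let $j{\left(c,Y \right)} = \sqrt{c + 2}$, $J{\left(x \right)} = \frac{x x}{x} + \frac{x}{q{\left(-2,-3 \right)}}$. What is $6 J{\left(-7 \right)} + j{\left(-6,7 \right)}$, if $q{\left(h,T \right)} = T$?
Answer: $-28 + 2 i \approx -28.0 + 2.0 i$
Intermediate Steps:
$J{\left(x \right)} = \frac{2 x}{3}$ ($J{\left(x \right)} = \frac{x x}{x} + \frac{x}{-3} = \frac{x^{2}}{x} + x \left(- \frac{1}{3}\right) = x - \frac{x}{3} = \frac{2 x}{3}$)
$j{\left(c,Y \right)} = \sqrt{2 + c}$
$6 J{\left(-7 \right)} + j{\left(-6,7 \right)} = 6 \cdot \frac{2}{3} \left(-7\right) + \sqrt{2 - 6} = 6 \left(- \frac{14}{3}\right) + \sqrt{-4} = -28 + 2 i$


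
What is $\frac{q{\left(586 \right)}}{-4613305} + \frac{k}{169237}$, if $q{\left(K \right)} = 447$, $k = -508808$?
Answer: $- \frac{2347362139379}{780741898285} \approx -3.0066$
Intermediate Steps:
$\frac{q{\left(586 \right)}}{-4613305} + \frac{k}{169237} = \frac{447}{-4613305} - \frac{508808}{169237} = 447 \left(- \frac{1}{4613305}\right) - \frac{508808}{169237} = - \frac{447}{4613305} - \frac{508808}{169237} = - \frac{2347362139379}{780741898285}$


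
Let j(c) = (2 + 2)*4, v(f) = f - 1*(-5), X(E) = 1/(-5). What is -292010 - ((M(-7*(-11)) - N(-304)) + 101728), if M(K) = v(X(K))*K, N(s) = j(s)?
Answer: -1970458/5 ≈ -3.9409e+5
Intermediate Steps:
X(E) = -1/5
v(f) = 5 + f (v(f) = f + 5 = 5 + f)
j(c) = 16 (j(c) = 4*4 = 16)
N(s) = 16
M(K) = 24*K/5 (M(K) = (5 - 1/5)*K = 24*K/5)
-292010 - ((M(-7*(-11)) - N(-304)) + 101728) = -292010 - ((24*(-7*(-11))/5 - 1*16) + 101728) = -292010 - (((24/5)*77 - 16) + 101728) = -292010 - ((1848/5 - 16) + 101728) = -292010 - (1768/5 + 101728) = -292010 - 1*510408/5 = -292010 - 510408/5 = -1970458/5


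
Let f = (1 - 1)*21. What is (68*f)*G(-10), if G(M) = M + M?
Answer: 0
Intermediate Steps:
G(M) = 2*M
f = 0 (f = 0*21 = 0)
(68*f)*G(-10) = (68*0)*(2*(-10)) = 0*(-20) = 0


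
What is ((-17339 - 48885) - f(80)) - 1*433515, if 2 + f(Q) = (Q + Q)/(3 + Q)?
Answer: -41478331/83 ≈ -4.9974e+5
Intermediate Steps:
f(Q) = -2 + 2*Q/(3 + Q) (f(Q) = -2 + (Q + Q)/(3 + Q) = -2 + (2*Q)/(3 + Q) = -2 + 2*Q/(3 + Q))
((-17339 - 48885) - f(80)) - 1*433515 = ((-17339 - 48885) - (-6)/(3 + 80)) - 1*433515 = (-66224 - (-6)/83) - 433515 = (-66224 - 1*(-6/83)) - 433515 = (-66224 + 6/83) - 433515 = -5496586/83 - 433515 = -41478331/83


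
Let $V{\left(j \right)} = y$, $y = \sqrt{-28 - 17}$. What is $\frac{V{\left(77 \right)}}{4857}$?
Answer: $\frac{i \sqrt{5}}{1619} \approx 0.0013811 i$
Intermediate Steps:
$y = 3 i \sqrt{5}$ ($y = \sqrt{-45} = 3 i \sqrt{5} \approx 6.7082 i$)
$V{\left(j \right)} = 3 i \sqrt{5}$
$\frac{V{\left(77 \right)}}{4857} = \frac{3 i \sqrt{5}}{4857} = 3 i \sqrt{5} \cdot \frac{1}{4857} = \frac{i \sqrt{5}}{1619}$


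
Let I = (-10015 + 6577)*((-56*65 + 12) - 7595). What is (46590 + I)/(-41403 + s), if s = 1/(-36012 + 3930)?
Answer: -1239368211648/1328291047 ≈ -933.05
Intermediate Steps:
s = -1/32082 (s = 1/(-32082) = -1/32082 ≈ -3.1170e-5)
I = 38584674 (I = -3438*((-3640 + 12) - 7595) = -3438*(-3628 - 7595) = -3438*(-11223) = 38584674)
(46590 + I)/(-41403 + s) = (46590 + 38584674)/(-41403 - 1/32082) = 38631264/(-1328291047/32082) = 38631264*(-32082/1328291047) = -1239368211648/1328291047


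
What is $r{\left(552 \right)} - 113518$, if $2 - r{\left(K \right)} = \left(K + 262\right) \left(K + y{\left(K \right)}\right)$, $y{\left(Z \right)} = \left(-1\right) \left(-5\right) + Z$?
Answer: $-1016242$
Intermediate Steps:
$y{\left(Z \right)} = 5 + Z$
$r{\left(K \right)} = 2 - \left(5 + 2 K\right) \left(262 + K\right)$ ($r{\left(K \right)} = 2 - \left(K + 262\right) \left(K + \left(5 + K\right)\right) = 2 - \left(262 + K\right) \left(5 + 2 K\right) = 2 - \left(5 + 2 K\right) \left(262 + K\right)$)
$r{\left(552 \right)} - 113518 = \left(-1308 - 292008 - 2 \cdot 552^{2}\right) - 113518 = \left(-1308 - 292008 - 609408\right) - 113518 = -902724 - 113518 = -1016242$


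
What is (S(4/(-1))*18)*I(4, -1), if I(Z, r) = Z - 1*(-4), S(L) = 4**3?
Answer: 9216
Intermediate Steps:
S(L) = 64
I(Z, r) = 4 + Z (I(Z, r) = Z + 4 = 4 + Z)
(S(4/(-1))*18)*I(4, -1) = (64*18)*(4 + 4) = 1152*8 = 9216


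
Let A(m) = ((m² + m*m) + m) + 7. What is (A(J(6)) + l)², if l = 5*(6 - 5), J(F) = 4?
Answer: 2304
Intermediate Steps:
l = 5 (l = 5*1 = 5)
A(m) = 7 + m + 2*m² (A(m) = ((m² + m²) + m) + 7 = (2*m² + m) + 7 = (m + 2*m²) + 7 = 7 + m + 2*m²)
(A(J(6)) + l)² = ((7 + 4 + 2*4²) + 5)² = ((7 + 4 + 2*16) + 5)² = ((7 + 4 + 32) + 5)² = (43 + 5)² = 48² = 2304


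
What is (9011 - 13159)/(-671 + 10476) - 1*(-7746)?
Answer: 75945382/9805 ≈ 7745.6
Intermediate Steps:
(9011 - 13159)/(-671 + 10476) - 1*(-7746) = -4148/9805 + 7746 = 75945382/9805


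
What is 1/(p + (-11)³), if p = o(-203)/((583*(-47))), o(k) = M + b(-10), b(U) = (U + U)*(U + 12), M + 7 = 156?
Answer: -27401/36470840 ≈ -0.00075131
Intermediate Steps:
M = 149 (M = -7 + 156 = 149)
b(U) = 2*U*(12 + U) (b(U) = (2*U)*(12 + U) = 2*U*(12 + U))
o(k) = 109 (o(k) = 149 + 2*(-10)*(12 - 10) = 149 + 2*(-10)*2 = 149 - 40 = 109)
p = -109/27401 (p = 109/((583*(-47))) = 109/(-27401) = 109*(-1/27401) = -109/27401 ≈ -0.0039780)
1/(p + (-11)³) = 1/(-109/27401 + (-11)³) = 1/(-109/27401 - 1331) = 1/(-36470840/27401) = -27401/36470840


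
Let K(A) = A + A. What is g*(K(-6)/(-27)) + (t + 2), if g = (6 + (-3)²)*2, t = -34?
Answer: -56/3 ≈ -18.667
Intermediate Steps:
K(A) = 2*A
g = 30 (g = (6 + 9)*2 = 15*2 = 30)
g*(K(-6)/(-27)) + (t + 2) = 30*((2*(-6))/(-27)) + (-34 + 2) = 30*(-12*(-1/27)) - 32 = 30*(4/9) - 32 = 40/3 - 32 = -56/3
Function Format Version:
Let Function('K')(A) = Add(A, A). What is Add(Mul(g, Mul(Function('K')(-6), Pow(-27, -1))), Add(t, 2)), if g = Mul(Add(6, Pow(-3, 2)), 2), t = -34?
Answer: Rational(-56, 3) ≈ -18.667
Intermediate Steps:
Function('K')(A) = Mul(2, A)
g = 30 (g = Mul(Add(6, 9), 2) = Mul(15, 2) = 30)
Add(Mul(g, Mul(Function('K')(-6), Pow(-27, -1))), Add(t, 2)) = Add(Mul(30, Mul(Mul(2, -6), Pow(-27, -1))), Add(-34, 2)) = Add(Mul(30, Mul(-12, Rational(-1, 27))), -32) = Add(Mul(30, Rational(4, 9)), -32) = Add(Rational(40, 3), -32) = Rational(-56, 3)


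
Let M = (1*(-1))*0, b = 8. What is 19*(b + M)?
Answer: 152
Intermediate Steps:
M = 0 (M = -1*0 = 0)
19*(b + M) = 19*(8 + 0) = 19*8 = 152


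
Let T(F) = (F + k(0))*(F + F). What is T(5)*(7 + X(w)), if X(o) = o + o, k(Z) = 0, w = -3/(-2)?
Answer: 500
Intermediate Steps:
w = 3/2 (w = -3*(-½) = 3/2 ≈ 1.5000)
X(o) = 2*o
T(F) = 2*F² (T(F) = (F + 0)*(F + F) = F*(2*F) = 2*F²)
T(5)*(7 + X(w)) = (2*5²)*(7 + 2*(3/2)) = (2*25)*(7 + 3) = 50*10 = 500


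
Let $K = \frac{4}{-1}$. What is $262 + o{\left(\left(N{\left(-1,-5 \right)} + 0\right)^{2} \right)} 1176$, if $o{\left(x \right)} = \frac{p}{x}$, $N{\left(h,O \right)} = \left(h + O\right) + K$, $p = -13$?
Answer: $\frac{2728}{25} \approx 109.12$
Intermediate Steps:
$K = -4$ ($K = 4 \left(-1\right) = -4$)
$N{\left(h,O \right)} = -4 + O + h$ ($N{\left(h,O \right)} = \left(h + O\right) - 4 = \left(O + h\right) - 4 = -4 + O + h$)
$o{\left(x \right)} = - \frac{13}{x}$
$262 + o{\left(\left(N{\left(-1,-5 \right)} + 0\right)^{2} \right)} 1176 = 262 + - \frac{13}{\left(\left(-4 - 5 - 1\right) + 0\right)^{2}} \cdot 1176 = 262 + - \frac{13}{\left(-10 + 0\right)^{2}} \cdot 1176 = 262 + - \frac{13}{\left(-10\right)^{2}} \cdot 1176 = 262 + - \frac{13}{100} \cdot 1176 = 262 + \left(-13\right) \frac{1}{100} \cdot 1176 = 262 - \frac{3822}{25} = \frac{2728}{25}$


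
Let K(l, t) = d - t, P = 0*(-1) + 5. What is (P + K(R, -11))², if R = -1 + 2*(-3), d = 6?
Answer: 484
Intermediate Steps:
P = 5 (P = 0 + 5 = 5)
R = -7 (R = -1 - 6 = -7)
K(l, t) = 6 - t
(P + K(R, -11))² = (5 + (6 - 1*(-11)))² = (5 + (6 + 11))² = (5 + 17)² = 22² = 484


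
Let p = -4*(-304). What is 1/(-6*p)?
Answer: -1/7296 ≈ -0.00013706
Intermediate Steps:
p = 1216
1/(-6*p) = 1/(-6*1216) = 1/(-7296) = -1/7296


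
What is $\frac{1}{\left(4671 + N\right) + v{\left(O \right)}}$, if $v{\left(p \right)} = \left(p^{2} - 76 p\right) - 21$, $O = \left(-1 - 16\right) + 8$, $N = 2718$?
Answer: $\frac{1}{8133} \approx 0.00012296$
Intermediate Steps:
$O = -9$ ($O = -17 + 8 = -9$)
$v{\left(p \right)} = -21 + p^{2} - 76 p$
$\frac{1}{\left(4671 + N\right) + v{\left(O \right)}} = \frac{1}{\left(4671 + 2718\right) - \left(-663 - 81\right)} = \frac{1}{7389 + \left(-21 + 81 + 684\right)} = \frac{1}{7389 + 744} = \frac{1}{8133}$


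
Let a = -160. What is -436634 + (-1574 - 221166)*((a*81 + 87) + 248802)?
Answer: -52551262094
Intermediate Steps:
-436634 + (-1574 - 221166)*((a*81 + 87) + 248802) = -436634 + (-1574 - 221166)*((-160*81 + 87) + 248802) = -436634 - 222740*((-12960 + 87) + 248802) = -436634 - 222740*(-12873 + 248802) = -436634 - 222740*235929 = -436634 - 52550825460 = -52551262094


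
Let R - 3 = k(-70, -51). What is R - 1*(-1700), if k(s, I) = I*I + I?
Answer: 4253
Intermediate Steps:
k(s, I) = I + I**2 (k(s, I) = I**2 + I = I + I**2)
R = 2553 (R = 3 - 51*(1 - 51) = 3 - 51*(-50) = 3 + 2550 = 2553)
R - 1*(-1700) = 2553 - 1*(-1700) = 2553 + 1700 = 4253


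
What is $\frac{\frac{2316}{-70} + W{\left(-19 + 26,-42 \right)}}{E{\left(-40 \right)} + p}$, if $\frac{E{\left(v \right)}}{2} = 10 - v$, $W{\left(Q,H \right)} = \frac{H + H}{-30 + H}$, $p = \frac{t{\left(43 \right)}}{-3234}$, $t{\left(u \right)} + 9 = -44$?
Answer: $- \frac{516131}{1617265} \approx -0.31914$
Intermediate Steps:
$t{\left(u \right)} = -53$ ($t{\left(u \right)} = -9 - 44 = -53$)
$p = \frac{53}{3234}$ ($p = - \frac{53}{-3234} = \left(-53\right) \left(- \frac{1}{3234}\right) = \frac{53}{3234} \approx 0.016388$)
$W{\left(Q,H \right)} = \frac{2 H}{-30 + H}$
$E{\left(v \right)} = 20 - 2 v$ ($E{\left(v \right)} = 2 \left(10 - v\right) = 20 - 2 v$)
$\frac{\frac{2316}{-70} + W{\left(-19 + 26,-42 \right)}}{E{\left(-40 \right)} + p} = \frac{\frac{2316}{-70} + 2 \left(-42\right) \frac{1}{-30 - 42}}{\left(20 - -80\right) + \frac{53}{3234}} = \frac{2316 \left(- \frac{1}{70}\right) + 2 \left(-42\right) \frac{1}{-72}}{\left(20 + 80\right) + \frac{53}{3234}} = \frac{- \frac{1158}{35} + 2 \left(-42\right) \left(- \frac{1}{72}\right)}{100 + \frac{53}{3234}} = \frac{- \frac{1158}{35} + \frac{7}{6}}{\frac{323453}{3234}} = \left(- \frac{6703}{210}\right) \frac{3234}{323453} = - \frac{516131}{1617265}$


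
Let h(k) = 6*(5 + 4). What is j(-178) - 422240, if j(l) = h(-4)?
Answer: -422186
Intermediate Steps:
h(k) = 54 (h(k) = 6*9 = 54)
j(l) = 54
j(-178) - 422240 = 54 - 422240 = -422186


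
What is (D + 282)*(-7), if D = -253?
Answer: -203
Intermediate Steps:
(D + 282)*(-7) = (-253 + 282)*(-7) = 29*(-7) = -203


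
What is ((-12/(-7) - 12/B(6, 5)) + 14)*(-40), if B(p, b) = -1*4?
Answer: -5240/7 ≈ -748.57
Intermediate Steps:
B(p, b) = -4
((-12/(-7) - 12/B(6, 5)) + 14)*(-40) = ((-12/(-7) - 12/(-4)) + 14)*(-40) = ((-12*(-1/7) - 12*(-1/4)) + 14)*(-40) = ((12/7 + 3) + 14)*(-40) = (33/7 + 14)*(-40) = (131/7)*(-40) = -5240/7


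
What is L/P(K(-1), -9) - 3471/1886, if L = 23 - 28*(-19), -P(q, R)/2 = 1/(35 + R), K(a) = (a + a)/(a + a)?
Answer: -13610961/1886 ≈ -7216.8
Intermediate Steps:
K(a) = 1 (K(a) = (2*a)/((2*a)) = (2*a)*(1/(2*a)) = 1)
P(q, R) = -2/(35 + R)
L = 555 (L = 23 + 532 = 555)
L/P(K(-1), -9) - 3471/1886 = 555/((-2/(35 - 9))) - 3471/1886 = 555/((-2/26)) - 3471*1/1886 = 555/((-2*1/26)) - 3471/1886 = 555/(-1/13) - 3471/1886 = 555*(-13) - 3471/1886 = -7215 - 3471/1886 = -13610961/1886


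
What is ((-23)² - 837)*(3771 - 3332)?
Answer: -135212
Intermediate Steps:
((-23)² - 837)*(3771 - 3332) = (529 - 837)*439 = -308*439 = -135212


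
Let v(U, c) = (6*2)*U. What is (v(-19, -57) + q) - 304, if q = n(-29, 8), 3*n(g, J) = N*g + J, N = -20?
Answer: -336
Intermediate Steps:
n(g, J) = -20*g/3 + J/3 (n(g, J) = (-20*g + J)/3 = (J - 20*g)/3 = -20*g/3 + J/3)
q = 196 (q = -20/3*(-29) + (⅓)*8 = 580/3 + 8/3 = 196)
v(U, c) = 12*U
(v(-19, -57) + q) - 304 = (12*(-19) + 196) - 304 = (-228 + 196) - 304 = -32 - 304 = -336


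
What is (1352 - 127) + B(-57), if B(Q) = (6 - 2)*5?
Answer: 1245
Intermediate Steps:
B(Q) = 20 (B(Q) = 4*5 = 20)
(1352 - 127) + B(-57) = (1352 - 127) + 20 = 1225 + 20 = 1245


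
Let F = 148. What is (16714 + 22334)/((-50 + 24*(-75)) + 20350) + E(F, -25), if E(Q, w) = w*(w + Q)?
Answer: -14212113/4625 ≈ -3072.9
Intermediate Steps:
E(Q, w) = w*(Q + w)
(16714 + 22334)/((-50 + 24*(-75)) + 20350) + E(F, -25) = (16714 + 22334)/((-50 + 24*(-75)) + 20350) - 25*(148 - 25) = 39048/((-50 - 1800) + 20350) - 25*123 = 39048/(-1850 + 20350) - 3075 = 39048/18500 - 3075 = 39048*(1/18500) - 3075 = 9762/4625 - 3075 = -14212113/4625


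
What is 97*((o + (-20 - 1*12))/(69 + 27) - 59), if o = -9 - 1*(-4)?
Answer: -552997/96 ≈ -5760.4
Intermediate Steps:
o = -5 (o = -9 + 4 = -5)
97*((o + (-20 - 1*12))/(69 + 27) - 59) = 97*((-5 + (-20 - 1*12))/(69 + 27) - 59) = 97*((-5 + (-20 - 12))/96 - 59) = 97*((-5 - 32)*(1/96) - 59) = 97*(-37*1/96 - 59) = 97*(-37/96 - 59) = 97*(-5701/96) = -552997/96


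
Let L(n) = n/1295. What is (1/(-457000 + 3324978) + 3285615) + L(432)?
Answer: 12202878878696441/3714031510 ≈ 3.2856e+6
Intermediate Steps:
L(n) = n/1295 (L(n) = n*(1/1295) = n/1295)
(1/(-457000 + 3324978) + 3285615) + L(432) = (1/(-457000 + 3324978) + 3285615) + (1/1295)*432 = (1/2867978 + 3285615) + 432/1295 = 9423071536471/2867978 + 432/1295 = 12202878878696441/3714031510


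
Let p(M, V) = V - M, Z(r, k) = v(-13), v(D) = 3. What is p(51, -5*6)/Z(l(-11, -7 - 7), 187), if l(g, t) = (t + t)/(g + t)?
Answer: -27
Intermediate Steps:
l(g, t) = 2*t/(g + t) (l(g, t) = (2*t)/(g + t) = 2*t/(g + t))
Z(r, k) = 3
p(51, -5*6)/Z(l(-11, -7 - 7), 187) = (-5*6 - 1*51)/3 = (-30 - 51)*(⅓) = -81*⅓ = -27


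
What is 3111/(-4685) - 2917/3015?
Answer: -4609162/2825055 ≈ -1.6315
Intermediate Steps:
3111/(-4685) - 2917/3015 = 3111*(-1/4685) - 2917*1/3015 = -3111/4685 - 2917/3015 = -4609162/2825055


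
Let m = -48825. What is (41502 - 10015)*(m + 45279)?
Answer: -111652902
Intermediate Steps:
(41502 - 10015)*(m + 45279) = (41502 - 10015)*(-48825 + 45279) = 31487*(-3546) = -111652902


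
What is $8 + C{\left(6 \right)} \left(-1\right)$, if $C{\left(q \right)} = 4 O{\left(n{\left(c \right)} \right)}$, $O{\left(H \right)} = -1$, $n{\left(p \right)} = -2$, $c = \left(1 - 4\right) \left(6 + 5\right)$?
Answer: $12$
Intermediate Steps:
$c = -33$ ($c = \left(-3\right) 11 = -33$)
$C{\left(q \right)} = -4$ ($C{\left(q \right)} = 4 \left(-1\right) = -4$)
$8 + C{\left(6 \right)} \left(-1\right) = 8 - -4 = 8 + 4 = 12$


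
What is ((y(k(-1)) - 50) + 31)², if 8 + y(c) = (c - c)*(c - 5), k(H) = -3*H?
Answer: 729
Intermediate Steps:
y(c) = -8 (y(c) = -8 + (c - c)*(c - 5) = -8 + 0*(-5 + c) = -8 + 0 = -8)
((y(k(-1)) - 50) + 31)² = ((-8 - 50) + 31)² = (-58 + 31)² = (-27)² = 729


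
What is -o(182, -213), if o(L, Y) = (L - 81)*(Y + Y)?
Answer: 43026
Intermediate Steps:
o(L, Y) = 2*Y*(-81 + L) (o(L, Y) = (-81 + L)*(2*Y) = 2*Y*(-81 + L))
-o(182, -213) = -2*(-213)*(-81 + 182) = -2*(-213)*101 = -1*(-43026) = 43026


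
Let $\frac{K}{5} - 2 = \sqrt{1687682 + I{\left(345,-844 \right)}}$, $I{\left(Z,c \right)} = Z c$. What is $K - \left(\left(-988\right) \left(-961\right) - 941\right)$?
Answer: $-948517 + 5 \sqrt{1396502} \approx -9.4261 \cdot 10^{5}$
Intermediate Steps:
$K = 10 + 5 \sqrt{1396502}$ ($K = 10 + 5 \sqrt{1687682 + 345 \left(-844\right)} = 10 + 5 \sqrt{1687682 - 291180} = 10 + 5 \sqrt{1396502} \approx 5918.7$)
$K - \left(\left(-988\right) \left(-961\right) - 941\right) = \left(10 + 5 \sqrt{1396502}\right) - \left(\left(-988\right) \left(-961\right) - 941\right) = \left(10 + 5 \sqrt{1396502}\right) - \left(949468 - 941\right) = \left(10 + 5 \sqrt{1396502}\right) - 948527 = -948517 + 5 \sqrt{1396502}$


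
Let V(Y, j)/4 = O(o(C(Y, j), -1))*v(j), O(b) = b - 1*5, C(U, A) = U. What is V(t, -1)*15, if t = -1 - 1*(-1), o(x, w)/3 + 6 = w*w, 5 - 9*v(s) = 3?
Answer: -800/3 ≈ -266.67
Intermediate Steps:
v(s) = 2/9 (v(s) = 5/9 - 1/9*3 = 5/9 - 1/3 = 2/9)
o(x, w) = -18 + 3*w**2 (o(x, w) = -18 + 3*(w*w) = -18 + 3*w**2)
t = 0 (t = -1 + 1 = 0)
O(b) = -5 + b (O(b) = b - 5 = -5 + b)
V(Y, j) = -160/9 (V(Y, j) = 4*((-5 + (-18 + 3*(-1)**2))*(2/9)) = 4*((-5 + (-18 + 3*1))*(2/9)) = 4*((-5 + (-18 + 3))*(2/9)) = 4*((-5 - 15)*(2/9)) = 4*(-20*2/9) = 4*(-40/9) = -160/9)
V(t, -1)*15 = -160/9*15 = -800/3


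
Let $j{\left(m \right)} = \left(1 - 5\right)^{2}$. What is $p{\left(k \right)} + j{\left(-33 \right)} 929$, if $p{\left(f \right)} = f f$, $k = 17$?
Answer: $15153$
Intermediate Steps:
$p{\left(f \right)} = f^{2}$
$j{\left(m \right)} = 16$ ($j{\left(m \right)} = \left(-4\right)^{2} = 16$)
$p{\left(k \right)} + j{\left(-33 \right)} 929 = 17^{2} + 16 \cdot 929 = 289 + 14864 = 15153$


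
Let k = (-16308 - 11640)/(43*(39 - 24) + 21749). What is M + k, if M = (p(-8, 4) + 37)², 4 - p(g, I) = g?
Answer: 26870023/11197 ≈ 2399.8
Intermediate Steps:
p(g, I) = 4 - g
k = -13974/11197 (k = -27948/(43*15 + 21749) = -27948/(645 + 21749) = -27948/22394 = -27948*1/22394 = -13974/11197 ≈ -1.2480)
M = 2401 (M = ((4 - 1*(-8)) + 37)² = ((4 + 8) + 37)² = (12 + 37)² = 49² = 2401)
M + k = 2401 - 13974/11197 = 26870023/11197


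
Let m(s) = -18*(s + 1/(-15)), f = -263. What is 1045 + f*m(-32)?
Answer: -753793/5 ≈ -1.5076e+5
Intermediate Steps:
m(s) = 6/5 - 18*s (m(s) = -18*(s - 1/15) = -18*(-1/15 + s) = 6/5 - 18*s)
1045 + f*m(-32) = 1045 - 263*(6/5 - 18*(-32)) = 1045 - 263*(6/5 + 576) = 1045 - 263*2886/5 = 1045 - 759018/5 = -753793/5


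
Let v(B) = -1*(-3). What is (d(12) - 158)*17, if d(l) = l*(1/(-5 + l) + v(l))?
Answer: -14314/7 ≈ -2044.9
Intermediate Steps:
v(B) = 3
d(l) = l*(3 + 1/(-5 + l)) (d(l) = l*(1/(-5 + l) + 3) = l*(3 + 1/(-5 + l)))
(d(12) - 158)*17 = (12*(-14 + 3*12)/(-5 + 12) - 158)*17 = (12*(-14 + 36)/7 - 158)*17 = (12*(1/7)*22 - 158)*17 = (264/7 - 158)*17 = -842/7*17 = -14314/7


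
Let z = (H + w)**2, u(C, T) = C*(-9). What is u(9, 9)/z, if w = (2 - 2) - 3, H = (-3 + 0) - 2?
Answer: -81/64 ≈ -1.2656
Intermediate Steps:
H = -5 (H = -3 - 2 = -5)
w = -3 (w = 0 - 3 = -3)
u(C, T) = -9*C
z = 64 (z = (-5 - 3)**2 = (-8)**2 = 64)
u(9, 9)/z = -9*9/64 = -81*1/64 = -81/64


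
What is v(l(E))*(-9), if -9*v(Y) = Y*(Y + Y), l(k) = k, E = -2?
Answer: 8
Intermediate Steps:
v(Y) = -2*Y**2/9 (v(Y) = -Y*(Y + Y)/9 = -Y*2*Y/9 = -2*Y**2/9)
v(l(E))*(-9) = -2/9*(-2)**2*(-9) = -2/9*4*(-9) = -8/9*(-9) = 8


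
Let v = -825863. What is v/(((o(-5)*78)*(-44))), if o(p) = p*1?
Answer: -825863/17160 ≈ -48.127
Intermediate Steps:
o(p) = p
v/(((o(-5)*78)*(-44))) = -825863/(-5*78*(-44)) = -825863/((-390*(-44))) = -825863/17160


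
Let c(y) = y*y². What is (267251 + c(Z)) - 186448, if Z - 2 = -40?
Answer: 25931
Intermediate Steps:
Z = -38 (Z = 2 - 40 = -38)
c(y) = y³
(267251 + c(Z)) - 186448 = (267251 + (-38)³) - 186448 = (267251 - 54872) - 186448 = 212379 - 186448 = 25931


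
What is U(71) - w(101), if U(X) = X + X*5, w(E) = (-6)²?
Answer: 390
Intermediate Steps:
w(E) = 36
U(X) = 6*X (U(X) = X + 5*X = 6*X)
U(71) - w(101) = 6*71 - 1*36 = 426 - 36 = 390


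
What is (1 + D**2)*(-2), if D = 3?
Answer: -20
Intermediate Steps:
(1 + D**2)*(-2) = (1 + 3**2)*(-2) = (1 + 9)*(-2) = 10*(-2) = -20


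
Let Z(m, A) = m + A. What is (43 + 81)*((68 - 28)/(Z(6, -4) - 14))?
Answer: -1240/3 ≈ -413.33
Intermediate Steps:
Z(m, A) = A + m
(43 + 81)*((68 - 28)/(Z(6, -4) - 14)) = (43 + 81)*((68 - 28)/((-4 + 6) - 14)) = 124*(40/(2 - 14)) = 124*(40/(-12)) = 124*(40*(-1/12)) = 124*(-10/3) = -1240/3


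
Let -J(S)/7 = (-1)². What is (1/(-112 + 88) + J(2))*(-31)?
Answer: 5239/24 ≈ 218.29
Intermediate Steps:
J(S) = -7 (J(S) = -7*(-1)² = -7*1 = -7)
(1/(-112 + 88) + J(2))*(-31) = (1/(-112 + 88) - 7)*(-31) = (1/(-24) - 7)*(-31) = (-1/24 - 7)*(-31) = -169/24*(-31) = 5239/24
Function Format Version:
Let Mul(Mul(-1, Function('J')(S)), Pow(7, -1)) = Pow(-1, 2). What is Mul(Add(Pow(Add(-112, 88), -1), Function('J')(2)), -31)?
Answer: Rational(5239, 24) ≈ 218.29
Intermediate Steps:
Function('J')(S) = -7 (Function('J')(S) = Mul(-7, Pow(-1, 2)) = Mul(-7, 1) = -7)
Mul(Add(Pow(Add(-112, 88), -1), Function('J')(2)), -31) = Mul(Add(Pow(Add(-112, 88), -1), -7), -31) = Mul(Add(Pow(-24, -1), -7), -31) = Mul(Add(Rational(-1, 24), -7), -31) = Mul(Rational(-169, 24), -31) = Rational(5239, 24)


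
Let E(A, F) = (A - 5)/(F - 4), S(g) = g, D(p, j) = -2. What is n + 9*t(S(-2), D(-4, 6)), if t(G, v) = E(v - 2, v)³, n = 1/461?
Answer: 112031/3688 ≈ 30.377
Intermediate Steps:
E(A, F) = (-5 + A)/(-4 + F)
n = 1/461 ≈ 0.0021692
t(G, v) = (-7 + v)³/(-4 + v)³ (t(G, v) = ((-5 + (v - 2))/(-4 + v))³ = ((-5 + (-2 + v))/(-4 + v))³ = ((-7 + v)/(-4 + v))³ = (-7 + v)³/(-4 + v)³)
n + 9*t(S(-2), D(-4, 6)) = 1/461 + 9*((-7 - 2)³/(-4 - 2)³) = 1/461 + 9*((-9)³/(-6)³) = 1/461 + 9*(-729*(-1/216)) = 1/461 + 9*(27/8) = 1/461 + 243/8 = 112031/3688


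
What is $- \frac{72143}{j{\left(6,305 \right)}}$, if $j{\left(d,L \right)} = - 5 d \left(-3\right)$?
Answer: $- \frac{72143}{90} \approx -801.59$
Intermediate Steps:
$j{\left(d,L \right)} = 15 d$
$- \frac{72143}{j{\left(6,305 \right)}} = - \frac{72143}{15 \cdot 6} = - \frac{72143}{90}$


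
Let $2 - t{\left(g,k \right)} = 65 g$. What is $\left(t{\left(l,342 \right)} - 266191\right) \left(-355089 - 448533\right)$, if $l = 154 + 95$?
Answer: $226921958628$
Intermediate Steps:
$l = 249$
$t{\left(g,k \right)} = 2 - 65 g$
$\left(t{\left(l,342 \right)} - 266191\right) \left(-355089 - 448533\right) = \left(\left(2 - 16185\right) - 266191\right) \left(-355089 - 448533\right) = \left(\left(2 - 16185\right) - 266191\right) \left(-803622\right) = \left(-16183 - 266191\right) \left(-803622\right) = \left(-282374\right) \left(-803622\right) = 226921958628$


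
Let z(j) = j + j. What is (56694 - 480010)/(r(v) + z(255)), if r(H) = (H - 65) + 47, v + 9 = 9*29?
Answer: -105829/186 ≈ -568.97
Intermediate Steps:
v = 252 (v = -9 + 9*29 = -9 + 261 = 252)
z(j) = 2*j
r(H) = -18 + H (r(H) = (-65 + H) + 47 = -18 + H)
(56694 - 480010)/(r(v) + z(255)) = (56694 - 480010)/((-18 + 252) + 2*255) = -423316/(234 + 510) = -423316/744 = -423316*1/744 = -105829/186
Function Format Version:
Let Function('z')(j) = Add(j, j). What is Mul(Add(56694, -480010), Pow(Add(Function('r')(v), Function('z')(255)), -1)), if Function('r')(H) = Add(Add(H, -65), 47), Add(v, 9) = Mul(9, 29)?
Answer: Rational(-105829, 186) ≈ -568.97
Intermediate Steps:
v = 252 (v = Add(-9, Mul(9, 29)) = Add(-9, 261) = 252)
Function('z')(j) = Mul(2, j)
Function('r')(H) = Add(-18, H) (Function('r')(H) = Add(Add(-65, H), 47) = Add(-18, H))
Mul(Add(56694, -480010), Pow(Add(Function('r')(v), Function('z')(255)), -1)) = Mul(Add(56694, -480010), Pow(Add(Add(-18, 252), Mul(2, 255)), -1)) = Mul(-423316, Pow(Add(234, 510), -1)) = Mul(-423316, Pow(744, -1)) = Mul(-423316, Rational(1, 744)) = Rational(-105829, 186)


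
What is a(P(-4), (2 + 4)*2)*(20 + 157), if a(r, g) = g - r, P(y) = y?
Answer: 2832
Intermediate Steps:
a(P(-4), (2 + 4)*2)*(20 + 157) = ((2 + 4)*2 - 1*(-4))*(20 + 157) = (6*2 + 4)*177 = (12 + 4)*177 = 16*177 = 2832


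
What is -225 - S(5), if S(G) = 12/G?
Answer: -1137/5 ≈ -227.40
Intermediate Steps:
-225 - S(5) = -225 - 12/5 = -1137/5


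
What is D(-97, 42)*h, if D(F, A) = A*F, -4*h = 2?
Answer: 2037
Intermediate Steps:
h = -½ (h = -¼*2 = -½ ≈ -0.50000)
D(-97, 42)*h = (42*(-97))*(-½) = -4074*(-½) = 2037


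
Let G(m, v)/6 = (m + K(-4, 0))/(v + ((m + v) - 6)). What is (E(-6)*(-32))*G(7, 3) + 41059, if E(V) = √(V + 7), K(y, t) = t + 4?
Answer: 285301/7 ≈ 40757.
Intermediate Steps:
K(y, t) = 4 + t
E(V) = √(7 + V)
G(m, v) = 6*(4 + m)/(-6 + m + 2*v) (G(m, v) = 6*((m + (4 + 0))/(v + ((m + v) - 6))) = 6*((m + 4)/(v + (-6 + m + v))) = 6*((4 + m)/(-6 + m + 2*v)) = 6*(4 + m)/(-6 + m + 2*v))
(E(-6)*(-32))*G(7, 3) + 41059 = (√(7 - 6)*(-32))*(6*(4 + 7)/(-6 + 7 + 2*3)) + 41059 = (√1*(-32))*(6*11/(-6 + 7 + 6)) + 41059 = (1*(-32))*(6*11/7) + 41059 = -192*11/7 + 41059 = -32*66/7 + 41059 = -2112/7 + 41059 = 285301/7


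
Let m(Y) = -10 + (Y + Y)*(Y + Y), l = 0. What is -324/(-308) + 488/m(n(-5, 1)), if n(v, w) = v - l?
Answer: 22433/3465 ≈ 6.4742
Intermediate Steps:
n(v, w) = v (n(v, w) = v - 1*0 = v + 0 = v)
m(Y) = -10 + 4*Y² (m(Y) = -10 + (2*Y)*(2*Y) = -10 + 4*Y²)
-324/(-308) + 488/m(n(-5, 1)) = -324/(-308) + 488/(-10 + 4*(-5)²) = -324*(-1/308) + 488/(-10 + 4*25) = 81/77 + 488/(-10 + 100) = 81/77 + 488/90 = 81/77 + 488*(1/90) = 81/77 + 244/45 = 22433/3465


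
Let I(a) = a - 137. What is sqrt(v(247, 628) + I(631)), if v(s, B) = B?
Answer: sqrt(1122) ≈ 33.496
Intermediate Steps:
I(a) = -137 + a
sqrt(v(247, 628) + I(631)) = sqrt(628 + (-137 + 631)) = sqrt(628 + 494) = sqrt(1122)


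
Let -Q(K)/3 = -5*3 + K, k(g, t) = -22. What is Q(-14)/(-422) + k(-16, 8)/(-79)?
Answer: 2411/33338 ≈ 0.072320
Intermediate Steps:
Q(K) = 45 - 3*K (Q(K) = -3*(-5*3 + K) = -3*(-15 + K) = 45 - 3*K)
Q(-14)/(-422) + k(-16, 8)/(-79) = (45 - 3*(-14))/(-422) - 22/(-79) = (45 + 42)*(-1/422) - 22*(-1/79) = 87*(-1/422) + 22/79 = -87/422 + 22/79 = 2411/33338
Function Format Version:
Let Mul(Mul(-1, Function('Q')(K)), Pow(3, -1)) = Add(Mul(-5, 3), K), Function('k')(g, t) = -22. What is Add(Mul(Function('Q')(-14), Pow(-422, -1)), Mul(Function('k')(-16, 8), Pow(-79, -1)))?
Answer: Rational(2411, 33338) ≈ 0.072320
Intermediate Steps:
Function('Q')(K) = Add(45, Mul(-3, K)) (Function('Q')(K) = Mul(-3, Add(Mul(-5, 3), K)) = Mul(-3, Add(-15, K)) = Add(45, Mul(-3, K)))
Add(Mul(Function('Q')(-14), Pow(-422, -1)), Mul(Function('k')(-16, 8), Pow(-79, -1))) = Add(Mul(Add(45, Mul(-3, -14)), Pow(-422, -1)), Mul(-22, Pow(-79, -1))) = Add(Mul(Add(45, 42), Rational(-1, 422)), Mul(-22, Rational(-1, 79))) = Add(Mul(87, Rational(-1, 422)), Rational(22, 79)) = Add(Rational(-87, 422), Rational(22, 79)) = Rational(2411, 33338)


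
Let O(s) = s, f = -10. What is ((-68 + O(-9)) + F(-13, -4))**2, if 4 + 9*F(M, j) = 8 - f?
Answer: 461041/81 ≈ 5691.9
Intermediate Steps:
F(M, j) = 14/9 (F(M, j) = -4/9 + (8 - 1*(-10))/9 = -4/9 + (8 + 10)/9 = -4/9 + (1/9)*18 = -4/9 + 2 = 14/9)
((-68 + O(-9)) + F(-13, -4))**2 = ((-68 - 9) + 14/9)**2 = (-77 + 14/9)**2 = (-679/9)**2 = 461041/81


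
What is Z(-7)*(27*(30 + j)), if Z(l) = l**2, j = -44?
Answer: -18522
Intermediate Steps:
Z(-7)*(27*(30 + j)) = (-7)**2*(27*(30 - 44)) = 49*(27*(-14)) = 49*(-378) = -18522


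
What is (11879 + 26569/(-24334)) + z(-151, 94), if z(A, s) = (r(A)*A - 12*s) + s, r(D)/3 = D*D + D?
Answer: -249413914639/24334 ≈ -1.0250e+7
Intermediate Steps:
r(D) = 3*D + 3*D**2 (r(D) = 3*(D*D + D) = 3*(D**2 + D) = 3*(D + D**2) = 3*D + 3*D**2)
z(A, s) = -11*s + 3*A**2*(1 + A) (z(A, s) = ((3*A*(1 + A))*A - 12*s) + s = (3*A**2*(1 + A) - 12*s) + s = (-12*s + 3*A**2*(1 + A)) + s = -11*s + 3*A**2*(1 + A))
(11879 + 26569/(-24334)) + z(-151, 94) = (11879 + 26569/(-24334)) + (-11*94 + 3*(-151)**2*(1 - 151)) = (11879 + 26569*(-1/24334)) + (-1034 + 3*22801*(-150)) = (11879 - 26569/24334) + (-1034 - 10260450) = 289037017/24334 - 10261484 = -249413914639/24334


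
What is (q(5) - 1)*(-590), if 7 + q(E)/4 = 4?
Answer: 7670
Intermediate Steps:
q(E) = -12 (q(E) = -28 + 4*4 = -28 + 16 = -12)
(q(5) - 1)*(-590) = (-12 - 1)*(-590) = -13*(-590) = 7670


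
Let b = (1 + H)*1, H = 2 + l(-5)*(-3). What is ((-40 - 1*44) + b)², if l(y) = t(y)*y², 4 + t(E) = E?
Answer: 352836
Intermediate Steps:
t(E) = -4 + E
l(y) = y²*(-4 + y) (l(y) = (-4 + y)*y² = y²*(-4 + y))
H = 677 (H = 2 + ((-5)²*(-4 - 5))*(-3) = 2 + (25*(-9))*(-3) = 2 - 225*(-3) = 2 + 675 = 677)
b = 678 (b = (1 + 677)*1 = 678*1 = 678)
((-40 - 1*44) + b)² = ((-40 - 1*44) + 678)² = ((-40 - 44) + 678)² = (-84 + 678)² = 594² = 352836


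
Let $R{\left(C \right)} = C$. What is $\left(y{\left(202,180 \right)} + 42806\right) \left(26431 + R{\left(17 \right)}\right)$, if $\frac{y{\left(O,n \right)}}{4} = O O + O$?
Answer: $5470239840$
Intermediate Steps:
$y{\left(O,n \right)} = 4 O + 4 O^{2}$ ($y{\left(O,n \right)} = 4 \left(O O + O\right) = 4 \left(O^{2} + O\right) = 4 \left(O + O^{2}\right) = 4 O + 4 O^{2}$)
$\left(y{\left(202,180 \right)} + 42806\right) \left(26431 + R{\left(17 \right)}\right) = \left(4 \cdot 202 \left(1 + 202\right) + 42806\right) \left(26431 + 17\right) = \left(4 \cdot 202 \cdot 203 + 42806\right) 26448 = \left(164024 + 42806\right) 26448 = 206830 \cdot 26448 = 5470239840$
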